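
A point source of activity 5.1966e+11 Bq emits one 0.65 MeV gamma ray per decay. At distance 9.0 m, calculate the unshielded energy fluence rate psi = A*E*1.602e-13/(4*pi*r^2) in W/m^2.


psi = A * E * 1.602e-13 / (4*pi*r^2)
psi = 5.1966e+11 * 0.65 * 1.602e-13 / (4*pi*9.0^2)
psi = 5.3162e-05 W/m^2

5.3162e-05


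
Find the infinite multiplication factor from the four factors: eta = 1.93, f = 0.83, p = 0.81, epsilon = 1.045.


k_inf = eta * f * p * epsilon
k_inf = 1.93 * 0.83 * 0.81 * 1.045
k_inf = 1.3559

1.3559


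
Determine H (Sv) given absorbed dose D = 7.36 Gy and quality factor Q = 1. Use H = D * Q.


H = D * Q
H = 7.36 * 1
H = 7.3600 Sv

7.3600


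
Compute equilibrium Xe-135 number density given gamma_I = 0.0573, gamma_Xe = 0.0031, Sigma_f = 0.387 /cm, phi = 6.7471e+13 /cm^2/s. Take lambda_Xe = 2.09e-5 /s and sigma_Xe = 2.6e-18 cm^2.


Xe_eq = (gamma_I + gamma_Xe) * Sigma_f * phi / (lambda_Xe + sigma_Xe * phi)
Numerator = (0.0573 + 0.0031) * 0.387 * 6.7471e+13 = 1.577121e+12
Denominator = 2.09e-5 + 2.6e-18 * 6.7471e+13 = 1.963246e-04
Xe_eq = 1.577121e+12 / 1.963246e-04 = 8.0332e+15 /cm^3

8.0332e+15


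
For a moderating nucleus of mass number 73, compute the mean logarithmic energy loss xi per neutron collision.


xi = 1 + (A-1)^2/(2A) * ln((A-1)/(A+1))
xi = 1 + (73-1)^2/(2*73) * ln((73-1)/(73 +1))
xi = 0.027149

0.027149


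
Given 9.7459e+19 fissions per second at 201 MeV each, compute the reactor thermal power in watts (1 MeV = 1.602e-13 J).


P = fission_rate * E_MeV * 1.602e-13
P = 9.7459e+19 * 201 * 1.602e-13
P = 3.1382e+09 W

3.1382e+09


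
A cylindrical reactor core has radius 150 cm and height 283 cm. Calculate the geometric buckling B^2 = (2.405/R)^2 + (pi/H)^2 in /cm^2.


B^2 = (2.405/R)^2 + (pi/H)^2
B^2 = (2.405/150)^2 + (pi/283)^2
B^2 = 3.8030e-04 /cm^2

3.8030e-04


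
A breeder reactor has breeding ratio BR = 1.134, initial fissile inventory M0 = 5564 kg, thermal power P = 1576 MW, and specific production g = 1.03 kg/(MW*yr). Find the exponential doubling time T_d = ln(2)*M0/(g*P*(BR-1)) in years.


Breeding gain G = BR - 1 = 1.134 - 1 = 0.134
Fissile production rate = g * P * G = 1.03 * 1576 * 0.134 = 217.51952 kg/yr
T_d = ln(2) * M0 / (g * P * G)
T_d = ln(2) * 5564 / 217.51952 = 17.730 yr

17.730


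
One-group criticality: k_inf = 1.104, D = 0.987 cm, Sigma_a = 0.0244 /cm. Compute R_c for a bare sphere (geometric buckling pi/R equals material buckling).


L^2 = D / Sigma_a = 0.987 / 0.0244 = 40.45082 cm^2
B_m^2 = (k_inf - 1) / L^2 = (1.104 - 1) / 40.45082 = 0.002571023 /cm^2
For a bare sphere: B_g = pi/R, so R_c = pi / sqrt(B_m^2)
R_c = pi / sqrt(0.002571023) = 61.958 cm

61.958


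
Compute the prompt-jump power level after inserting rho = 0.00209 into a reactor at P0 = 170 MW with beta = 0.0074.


P1/P0 = beta / (beta - rho)
P1/P0 = 0.0074 / (0.0074 - 0.00209) = 1.393597
P1 = 170 * 1.393597 = 236.91 MW

236.91


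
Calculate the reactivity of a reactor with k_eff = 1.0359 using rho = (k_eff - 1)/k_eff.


rho = (k_eff - 1) / k_eff
rho = (1.0359 - 1) / 1.0359
rho = 0.034656

0.034656


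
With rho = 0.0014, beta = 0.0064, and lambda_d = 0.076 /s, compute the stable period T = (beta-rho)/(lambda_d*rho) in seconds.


T = (beta - rho) / (lambda_d * rho)
T = (0.0064 - 0.0014) / (0.076 * 0.0014)
T = 46.992 s

46.992


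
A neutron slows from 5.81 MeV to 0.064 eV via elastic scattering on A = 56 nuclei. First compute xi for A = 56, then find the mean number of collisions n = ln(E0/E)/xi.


xi = 1 + (A-1)^2/(2A)*ln((A-1)/(A+1)) = 0.03529286 (for A = 56)
n = ln(E0/E) / xi
n = ln(5.81e6 / 0.064) / 0.03529286
n = ln(9.078125e+07) / 0.03529286 = 519.20

519.20


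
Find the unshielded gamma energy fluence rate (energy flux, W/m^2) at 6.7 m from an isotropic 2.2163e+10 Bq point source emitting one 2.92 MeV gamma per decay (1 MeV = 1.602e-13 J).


psi = A * E * 1.602e-13 / (4*pi*r^2)
psi = 2.2163e+10 * 2.92 * 1.602e-13 / (4*pi*6.7^2)
psi = 1.8379e-05 W/m^2

1.8379e-05


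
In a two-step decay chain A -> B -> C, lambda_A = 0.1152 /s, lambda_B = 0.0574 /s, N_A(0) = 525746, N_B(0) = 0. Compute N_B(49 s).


N_B(t) = lambda_A * N_A0 / (lambda_B - lambda_A) * [exp(-lambda_A*t) - exp(-lambda_B*t)]
exp(-0.1152*49) = 0.003535856; exp(-0.0574*49) = 0.06004866
N_B = 0.1152 * 525746 / (0.0574 - 0.1152) * (0.003535856 - 0.06004866)
N_B = 59217

59217


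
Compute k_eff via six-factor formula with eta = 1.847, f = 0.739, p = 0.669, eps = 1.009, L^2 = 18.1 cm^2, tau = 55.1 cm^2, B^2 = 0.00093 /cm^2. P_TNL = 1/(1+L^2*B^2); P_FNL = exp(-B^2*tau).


k_inf = eta*f*p*eps = 1.847*0.739*0.669*1.009 = 0.9213584
P_TNL = 1/(1 + L^2*B^2) = 1/(1 + 18.1*0.00093) = 0.9834457
P_FNL = exp(-B^2*tau) = exp(-0.00093*55.1) = 0.9500478
k_eff = k_inf * P_TNL * P_FNL = 0.9213584 * 0.9834457 * 0.9500478
k_eff = 0.86084

0.86084


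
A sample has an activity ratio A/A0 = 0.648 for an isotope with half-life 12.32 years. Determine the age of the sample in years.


lambda = ln(2) / t_half = ln(2) / 12.32 = 0.05626195 /yr
t = -ln(A/A0) / lambda
t = -ln(0.648) / 0.05626195
t = 7.7115 yr

7.7115


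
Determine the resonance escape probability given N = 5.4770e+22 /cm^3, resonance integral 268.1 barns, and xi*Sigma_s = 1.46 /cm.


p = exp(-N * I * 1e-24 / (xi*Sigma_s))
p = exp(-5.4770e+22 * 268.1 * 1e-24 / 1.46)
p = 4.2866e-05

4.2866e-05


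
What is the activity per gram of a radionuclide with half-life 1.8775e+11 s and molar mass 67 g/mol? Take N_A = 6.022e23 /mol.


lambda = ln(2) / t_half = ln(2) / 1.8775e+11 = 3.691862e-12 /s
SA = lambda * N_A / M
SA = 3.691862e-12 * 6.022e23 / 67
SA = 3.3183e+10 Bq/g

3.3183e+10


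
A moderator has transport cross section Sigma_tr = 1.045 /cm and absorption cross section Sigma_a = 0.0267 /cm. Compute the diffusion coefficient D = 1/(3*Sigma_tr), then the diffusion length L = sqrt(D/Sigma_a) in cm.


D = 1 / (3 * Sigma_tr) = 1 / (3 * 1.045) = 0.3189793 cm
L = sqrt(D / Sigma_a)
L = sqrt(0.3189793 / 0.0267)
L = 3.4564 cm

3.4564


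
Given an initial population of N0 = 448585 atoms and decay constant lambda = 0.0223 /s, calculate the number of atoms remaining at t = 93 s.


N = N0 * exp(-lambda * t)
N = 448585 * exp(-0.0223 * 93)
N = 56385

56385


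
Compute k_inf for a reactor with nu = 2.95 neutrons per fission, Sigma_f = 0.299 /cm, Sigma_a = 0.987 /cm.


k_inf = nu * Sigma_f / Sigma_a
k_inf = 2.95 * 0.299 / 0.987
k_inf = 0.89367

0.89367


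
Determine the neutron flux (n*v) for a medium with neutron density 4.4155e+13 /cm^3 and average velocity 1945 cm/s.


phi = n * v
phi = 4.4155e+13 * 1945
phi = 8.5881e+16 /cm^2/s

8.5881e+16


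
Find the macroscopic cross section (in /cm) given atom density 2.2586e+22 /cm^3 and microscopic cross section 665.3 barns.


Sigma = N * sigma_barns * 1e-24
Sigma = 2.2586e+22 * 665.3 * 1e-24
Sigma = 15.026 /cm

15.026


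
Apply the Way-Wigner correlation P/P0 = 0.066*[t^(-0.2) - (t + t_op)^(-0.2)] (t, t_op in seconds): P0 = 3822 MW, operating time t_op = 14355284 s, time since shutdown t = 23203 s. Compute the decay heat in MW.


P/P0 = 0.066 * [t^(-0.2) - (t + t_op)^(-0.2)]
P/P0 = 0.066 * [23203^(-0.2) - (23203 + 14355284)^(-0.2)]
P/P0 = 0.066 * [0.1339341 - 0.03702179] = 0.006396212
P = 3822 * 0.006396212 = 24.446 MW

24.446


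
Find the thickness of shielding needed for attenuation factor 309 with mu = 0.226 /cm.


x = ln(factor) / mu
x = ln(309) / 0.226
x = 25.369 cm

25.369


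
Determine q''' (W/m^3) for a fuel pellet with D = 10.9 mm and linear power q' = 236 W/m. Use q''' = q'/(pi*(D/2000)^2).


r = D / 2 / 1000 = 10.9 / 2 / 1000 = 0.00545 m
q''' = q' / (pi * r^2)
q''' = 236 / (pi * 0.00545^2)
q''' = 2.5291e+06 W/m^3

2.5291e+06


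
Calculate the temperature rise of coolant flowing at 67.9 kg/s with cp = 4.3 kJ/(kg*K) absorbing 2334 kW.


dT = Q / (m_dot * cp)
dT = 2334 / (67.9 * 4.3)
dT = 7.9940 C

7.9940


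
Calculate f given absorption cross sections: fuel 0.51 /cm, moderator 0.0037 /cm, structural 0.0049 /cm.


f = Sigma_a_fuel / (Sigma_a_fuel + Sigma_a_mod + Sigma_a_other)
f = 0.51 / (0.51 + 0.0037 + 0.0049)
f = 0.98342

0.98342


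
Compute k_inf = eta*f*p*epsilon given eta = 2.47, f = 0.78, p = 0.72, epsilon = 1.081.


k_inf = eta * f * p * epsilon
k_inf = 2.47 * 0.78 * 0.72 * 1.081
k_inf = 1.4995

1.4995


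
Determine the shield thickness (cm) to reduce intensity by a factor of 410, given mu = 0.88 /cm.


x = ln(factor) / mu
x = ln(410) / 0.88
x = 6.8365 cm

6.8365


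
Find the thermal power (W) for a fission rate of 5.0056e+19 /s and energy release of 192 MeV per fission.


P = fission_rate * E_MeV * 1.602e-13
P = 5.0056e+19 * 192 * 1.602e-13
P = 1.5396e+09 W

1.5396e+09


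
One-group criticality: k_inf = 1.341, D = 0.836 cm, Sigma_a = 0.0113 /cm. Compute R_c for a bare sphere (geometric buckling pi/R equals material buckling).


L^2 = D / Sigma_a = 0.836 / 0.0113 = 73.98230 cm^2
B_m^2 = (k_inf - 1) / L^2 = (1.341 - 1) / 73.98230 = 0.004609211 /cm^2
For a bare sphere: B_g = pi/R, so R_c = pi / sqrt(B_m^2)
R_c = pi / sqrt(0.004609211) = 46.274 cm

46.274


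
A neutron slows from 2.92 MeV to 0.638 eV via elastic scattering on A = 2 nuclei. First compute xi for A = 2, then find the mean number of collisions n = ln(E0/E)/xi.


xi = 1 + (A-1)^2/(2A)*ln((A-1)/(A+1)) = 0.7253469 (for A = 2)
n = ln(E0/E) / xi
n = ln(2.92e6 / 0.638) / 0.7253469
n = ln(4.576803e+06) / 0.7253469 = 21.144

21.144


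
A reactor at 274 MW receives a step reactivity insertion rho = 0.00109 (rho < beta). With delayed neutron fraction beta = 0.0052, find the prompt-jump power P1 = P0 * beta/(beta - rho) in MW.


P1/P0 = beta / (beta - rho)
P1/P0 = 0.0052 / (0.0052 - 0.00109) = 1.265207
P1 = 274 * 1.265207 = 346.67 MW

346.67


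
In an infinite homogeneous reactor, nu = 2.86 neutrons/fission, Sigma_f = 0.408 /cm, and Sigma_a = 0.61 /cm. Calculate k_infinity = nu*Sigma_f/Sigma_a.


k_inf = nu * Sigma_f / Sigma_a
k_inf = 2.86 * 0.408 / 0.61
k_inf = 1.9129

1.9129


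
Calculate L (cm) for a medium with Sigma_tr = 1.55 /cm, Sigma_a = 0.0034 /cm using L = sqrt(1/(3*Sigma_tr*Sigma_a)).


D = 1 / (3 * Sigma_tr) = 1 / (3 * 1.55) = 0.2150538 cm
L = sqrt(D / Sigma_a)
L = sqrt(0.2150538 / 0.0034)
L = 7.9531 cm

7.9531


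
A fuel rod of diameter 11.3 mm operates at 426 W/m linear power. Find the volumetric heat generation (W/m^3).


r = D / 2 / 1000 = 11.3 / 2 / 1000 = 0.00565 m
q''' = q' / (pi * r^2)
q''' = 426 / (pi * 0.00565^2)
q''' = 4.2478e+06 W/m^3

4.2478e+06


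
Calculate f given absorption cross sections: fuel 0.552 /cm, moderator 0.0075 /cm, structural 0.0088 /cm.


f = Sigma_a_fuel / (Sigma_a_fuel + Sigma_a_mod + Sigma_a_other)
f = 0.552 / (0.552 + 0.0075 + 0.0088)
f = 0.97132

0.97132


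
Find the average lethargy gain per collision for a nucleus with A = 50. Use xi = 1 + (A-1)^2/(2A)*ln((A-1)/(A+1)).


xi = 1 + (A-1)^2/(2A) * ln((A-1)/(A+1))
xi = 1 + (50-1)^2/(2*50) * ln((50-1)/(50 +1))
xi = 0.039472

0.039472


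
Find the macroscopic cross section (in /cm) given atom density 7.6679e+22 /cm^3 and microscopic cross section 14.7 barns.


Sigma = N * sigma_barns * 1e-24
Sigma = 7.6679e+22 * 14.7 * 1e-24
Sigma = 1.1272 /cm

1.1272


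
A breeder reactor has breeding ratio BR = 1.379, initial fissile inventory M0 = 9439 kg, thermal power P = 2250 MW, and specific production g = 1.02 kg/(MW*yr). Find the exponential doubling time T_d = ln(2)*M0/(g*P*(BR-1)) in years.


Breeding gain G = BR - 1 = 1.379 - 1 = 0.379
Fissile production rate = g * P * G = 1.02 * 2250 * 0.379 = 869.805 kg/yr
T_d = ln(2) * M0 / (g * P * G)
T_d = ln(2) * 9439 / 869.805 = 7.5219 yr

7.5219


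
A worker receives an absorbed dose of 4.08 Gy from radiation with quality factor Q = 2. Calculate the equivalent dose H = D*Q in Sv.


H = D * Q
H = 4.08 * 2
H = 8.1600 Sv

8.1600


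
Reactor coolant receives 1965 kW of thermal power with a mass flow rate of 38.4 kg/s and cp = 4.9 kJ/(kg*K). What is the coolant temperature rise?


dT = Q / (m_dot * cp)
dT = 1965 / (38.4 * 4.9)
dT = 10.443 C

10.443


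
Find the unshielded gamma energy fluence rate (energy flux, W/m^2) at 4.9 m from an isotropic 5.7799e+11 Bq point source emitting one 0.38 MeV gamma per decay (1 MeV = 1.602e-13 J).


psi = A * E * 1.602e-13 / (4*pi*r^2)
psi = 5.7799e+11 * 0.38 * 1.602e-13 / (4*pi*4.9^2)
psi = 1.1662e-04 W/m^2

1.1662e-04


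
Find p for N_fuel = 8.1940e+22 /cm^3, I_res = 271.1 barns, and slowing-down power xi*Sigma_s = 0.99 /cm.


p = exp(-N * I * 1e-24 / (xi*Sigma_s))
p = exp(-8.1940e+22 * 271.1 * 1e-24 / 0.99)
p = 1.7995e-10

1.7995e-10


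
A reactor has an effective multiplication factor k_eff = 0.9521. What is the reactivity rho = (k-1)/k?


rho = (k_eff - 1) / k_eff
rho = (0.9521 - 1) / 0.9521
rho = -0.050310

-0.050310


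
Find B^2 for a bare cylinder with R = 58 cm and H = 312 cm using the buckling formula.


B^2 = (2.405/R)^2 + (pi/H)^2
B^2 = (2.405/58)^2 + (pi/312)^2
B^2 = 0.0018208 /cm^2

0.0018208


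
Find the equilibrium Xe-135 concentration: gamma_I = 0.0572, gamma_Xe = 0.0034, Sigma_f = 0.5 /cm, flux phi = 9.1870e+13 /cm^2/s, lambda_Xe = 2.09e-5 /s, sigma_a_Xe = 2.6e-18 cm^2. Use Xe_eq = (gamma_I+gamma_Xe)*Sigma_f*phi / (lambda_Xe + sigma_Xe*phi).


Xe_eq = (gamma_I + gamma_Xe) * Sigma_f * phi / (lambda_Xe + sigma_Xe * phi)
Numerator = (0.0572 + 0.0034) * 0.5 * 9.1870e+13 = 2.783661e+12
Denominator = 2.09e-5 + 2.6e-18 * 9.1870e+13 = 2.597620e-04
Xe_eq = 2.783661e+12 / 2.597620e-04 = 1.0716e+16 /cm^3

1.0716e+16


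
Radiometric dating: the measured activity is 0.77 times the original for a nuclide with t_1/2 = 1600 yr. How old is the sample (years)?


lambda = ln(2) / t_half = ln(2) / 1600 = 4.332170e-04 /yr
t = -ln(A/A0) / lambda
t = -ln(0.77) / 4.332170e-04
t = 603.31 yr

603.31


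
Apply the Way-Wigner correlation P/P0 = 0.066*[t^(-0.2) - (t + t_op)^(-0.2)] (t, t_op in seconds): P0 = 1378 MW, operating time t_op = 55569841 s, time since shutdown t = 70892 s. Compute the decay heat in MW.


P/P0 = 0.066 * [t^(-0.2) - (t + t_op)^(-0.2)]
P/P0 = 0.066 * [70892^(-0.2) - (70892 + 55569841)^(-0.2)]
P/P0 = 0.066 * [0.1071225 - 0.02824369] = 0.005206001
P = 1378 * 0.005206001 = 7.1739 MW

7.1739


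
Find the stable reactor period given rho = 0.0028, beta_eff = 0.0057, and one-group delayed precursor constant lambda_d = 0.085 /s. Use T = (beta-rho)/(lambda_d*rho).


T = (beta - rho) / (lambda_d * rho)
T = (0.0057 - 0.0028) / (0.085 * 0.0028)
T = 12.185 s

12.185


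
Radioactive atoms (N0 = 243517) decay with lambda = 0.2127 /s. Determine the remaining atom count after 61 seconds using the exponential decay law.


N = N0 * exp(-lambda * t)
N = 243517 * exp(-0.2127 * 61)
N = 0.56453

0.56453


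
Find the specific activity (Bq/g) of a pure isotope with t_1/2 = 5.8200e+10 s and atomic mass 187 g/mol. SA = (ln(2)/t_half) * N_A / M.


lambda = ln(2) / t_half = ln(2) / 5.8200e+10 = 1.190975e-11 /s
SA = lambda * N_A / M
SA = 1.190975e-11 * 6.022e23 / 187
SA = 3.8353e+10 Bq/g

3.8353e+10


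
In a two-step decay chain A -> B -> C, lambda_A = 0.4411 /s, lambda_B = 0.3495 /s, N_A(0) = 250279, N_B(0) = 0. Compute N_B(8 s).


N_B(t) = lambda_A * N_A0 / (lambda_B - lambda_A) * [exp(-lambda_A*t) - exp(-lambda_B*t)]
exp(-0.4411*8) = 0.02934010; exp(-0.3495*8) = 0.06105379
N_B = 0.4411 * 250279 / (0.3495 - 0.4411) * (0.02934010 - 0.06105379)
N_B = 38222

38222


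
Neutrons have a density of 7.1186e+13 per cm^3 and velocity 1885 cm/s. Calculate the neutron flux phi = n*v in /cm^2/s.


phi = n * v
phi = 7.1186e+13 * 1885
phi = 1.3419e+17 /cm^2/s

1.3419e+17


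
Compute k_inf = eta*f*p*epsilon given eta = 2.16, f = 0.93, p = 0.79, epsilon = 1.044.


k_inf = eta * f * p * epsilon
k_inf = 2.16 * 0.93 * 0.79 * 1.044
k_inf = 1.6568

1.6568


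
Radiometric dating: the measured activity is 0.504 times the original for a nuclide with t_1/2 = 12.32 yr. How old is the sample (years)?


lambda = ln(2) / t_half = ln(2) / 12.32 = 0.05626195 /yr
t = -ln(A/A0) / lambda
t = -ln(0.504) / 0.05626195
t = 12.178 yr

12.178


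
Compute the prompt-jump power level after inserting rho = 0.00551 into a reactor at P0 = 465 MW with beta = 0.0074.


P1/P0 = beta / (beta - rho)
P1/P0 = 0.0074 / (0.0074 - 0.00551) = 3.915344
P1 = 465 * 3.915344 = 1820.6 MW

1820.6


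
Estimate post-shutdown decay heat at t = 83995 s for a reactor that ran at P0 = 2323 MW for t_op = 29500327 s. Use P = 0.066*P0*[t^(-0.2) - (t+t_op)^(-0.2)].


P/P0 = 0.066 * [t^(-0.2) - (t + t_op)^(-0.2)]
P/P0 = 0.066 * [83995^(-0.2) - (83995 + 29500327)^(-0.2)]
P/P0 = 0.066 * [0.1035498 - 0.03204702] = 0.004719183
P = 2323 * 0.004719183 = 10.963 MW

10.963


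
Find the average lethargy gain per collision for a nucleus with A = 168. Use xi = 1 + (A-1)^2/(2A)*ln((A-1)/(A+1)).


xi = 1 + (A-1)^2/(2A) * ln((A-1)/(A+1))
xi = 1 + (168-1)^2/(2*168) * ln((168-1)/(168 +1))
xi = 0.011858

0.011858


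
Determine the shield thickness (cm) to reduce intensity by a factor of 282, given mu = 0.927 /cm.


x = ln(factor) / mu
x = ln(282) / 0.927
x = 6.0862 cm

6.0862


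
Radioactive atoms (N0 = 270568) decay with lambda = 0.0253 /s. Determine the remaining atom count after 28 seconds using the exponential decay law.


N = N0 * exp(-lambda * t)
N = 270568 * exp(-0.0253 * 28)
N = 133236

133236


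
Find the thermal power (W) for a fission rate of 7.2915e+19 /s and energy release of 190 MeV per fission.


P = fission_rate * E_MeV * 1.602e-13
P = 7.2915e+19 * 190 * 1.602e-13
P = 2.2194e+09 W

2.2194e+09


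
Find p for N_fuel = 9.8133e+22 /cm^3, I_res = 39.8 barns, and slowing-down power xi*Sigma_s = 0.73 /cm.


p = exp(-N * I * 1e-24 / (xi*Sigma_s))
p = exp(-9.8133e+22 * 39.8 * 1e-24 / 0.73)
p = 0.0047469

0.0047469


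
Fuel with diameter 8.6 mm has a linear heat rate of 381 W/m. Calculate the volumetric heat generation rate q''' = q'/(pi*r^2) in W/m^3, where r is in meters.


r = D / 2 / 1000 = 8.6 / 2 / 1000 = 0.0043 m
q''' = q' / (pi * r^2)
q''' = 381 / (pi * 0.0043^2)
q''' = 6.5590e+06 W/m^3

6.5590e+06


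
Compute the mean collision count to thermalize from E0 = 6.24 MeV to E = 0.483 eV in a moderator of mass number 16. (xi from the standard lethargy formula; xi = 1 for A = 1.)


xi = 1 + (A-1)^2/(2A)*ln((A-1)/(A+1)) = 0.1199467 (for A = 16)
n = ln(E0/E) / xi
n = ln(6.24e6 / 0.483) / 0.1199467
n = ln(1.291925e+07) / 0.1199467 = 136.51

136.51


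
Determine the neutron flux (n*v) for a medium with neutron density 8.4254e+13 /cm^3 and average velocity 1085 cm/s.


phi = n * v
phi = 8.4254e+13 * 1085
phi = 9.1416e+16 /cm^2/s

9.1416e+16


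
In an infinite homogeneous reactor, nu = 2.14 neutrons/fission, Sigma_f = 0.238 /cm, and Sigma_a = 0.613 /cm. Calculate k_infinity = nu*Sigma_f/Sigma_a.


k_inf = nu * Sigma_f / Sigma_a
k_inf = 2.14 * 0.238 / 0.613
k_inf = 0.83086

0.83086


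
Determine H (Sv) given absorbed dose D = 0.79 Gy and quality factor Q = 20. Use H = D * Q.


H = D * Q
H = 0.79 * 20
H = 15.800 Sv

15.800


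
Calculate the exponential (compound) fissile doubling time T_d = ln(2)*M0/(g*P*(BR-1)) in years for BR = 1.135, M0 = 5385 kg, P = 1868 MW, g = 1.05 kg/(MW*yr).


Breeding gain G = BR - 1 = 1.135 - 1 = 0.135
Fissile production rate = g * P * G = 1.05 * 1868 * 0.135 = 264.789 kg/yr
T_d = ln(2) * M0 / (g * P * G)
T_d = ln(2) * 5385 / 264.789 = 14.096 yr

14.096


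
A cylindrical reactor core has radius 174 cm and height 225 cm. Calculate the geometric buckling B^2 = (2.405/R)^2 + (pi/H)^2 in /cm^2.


B^2 = (2.405/R)^2 + (pi/H)^2
B^2 = (2.405/174)^2 + (pi/225)^2
B^2 = 3.8600e-04 /cm^2

3.8600e-04


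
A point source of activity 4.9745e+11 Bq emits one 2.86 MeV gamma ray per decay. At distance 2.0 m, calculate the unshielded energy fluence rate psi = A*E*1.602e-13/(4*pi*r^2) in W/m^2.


psi = A * E * 1.602e-13 / (4*pi*r^2)
psi = 4.9745e+11 * 2.86 * 1.602e-13 / (4*pi*2.0^2)
psi = 0.0045343 W/m^2

0.0045343


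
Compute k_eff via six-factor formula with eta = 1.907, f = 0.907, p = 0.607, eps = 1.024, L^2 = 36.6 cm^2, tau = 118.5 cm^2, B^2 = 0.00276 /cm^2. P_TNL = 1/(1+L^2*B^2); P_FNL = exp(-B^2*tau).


k_inf = eta*f*p*eps = 1.907*0.907*0.607*1.024 = 1.075094
P_TNL = 1/(1 + L^2*B^2) = 1/(1 + 36.6*0.00276) = 0.9082520
P_FNL = exp(-B^2*tau) = exp(-0.00276*118.5) = 0.7210405
k_eff = k_inf * P_TNL * P_FNL = 1.075094 * 0.9082520 * 0.7210405
k_eff = 0.70406

0.70406


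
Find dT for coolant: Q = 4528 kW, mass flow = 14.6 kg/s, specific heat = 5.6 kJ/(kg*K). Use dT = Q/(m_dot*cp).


dT = Q / (m_dot * cp)
dT = 4528 / (14.6 * 5.6)
dT = 55.382 C

55.382


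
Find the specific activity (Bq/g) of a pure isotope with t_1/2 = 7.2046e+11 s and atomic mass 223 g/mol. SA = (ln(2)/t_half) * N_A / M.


lambda = ln(2) / t_half = ln(2) / 7.2046e+11 = 9.620897e-13 /s
SA = lambda * N_A / M
SA = 9.620897e-13 * 6.022e23 / 223
SA = 2.5981e+09 Bq/g

2.5981e+09


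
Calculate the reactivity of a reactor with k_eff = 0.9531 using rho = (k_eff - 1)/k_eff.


rho = (k_eff - 1) / k_eff
rho = (0.9531 - 1) / 0.9531
rho = -0.049208

-0.049208


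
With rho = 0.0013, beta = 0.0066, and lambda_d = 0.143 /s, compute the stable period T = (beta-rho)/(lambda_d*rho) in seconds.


T = (beta - rho) / (lambda_d * rho)
T = (0.0066 - 0.0013) / (0.143 * 0.0013)
T = 28.510 s

28.510


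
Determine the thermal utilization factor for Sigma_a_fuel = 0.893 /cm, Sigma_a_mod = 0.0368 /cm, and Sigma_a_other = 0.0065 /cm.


f = Sigma_a_fuel / (Sigma_a_fuel + Sigma_a_mod + Sigma_a_other)
f = 0.893 / (0.893 + 0.0368 + 0.0065)
f = 0.95375

0.95375


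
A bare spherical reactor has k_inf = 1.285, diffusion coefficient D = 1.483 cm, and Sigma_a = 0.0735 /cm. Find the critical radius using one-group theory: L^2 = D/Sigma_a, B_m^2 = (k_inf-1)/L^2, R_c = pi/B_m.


L^2 = D / Sigma_a = 1.483 / 0.0735 = 20.17687 cm^2
B_m^2 = (k_inf - 1) / L^2 = (1.285 - 1) / 20.17687 = 0.01412508 /cm^2
For a bare sphere: B_g = pi/R, so R_c = pi / sqrt(B_m^2)
R_c = pi / sqrt(0.01412508) = 26.433 cm

26.433


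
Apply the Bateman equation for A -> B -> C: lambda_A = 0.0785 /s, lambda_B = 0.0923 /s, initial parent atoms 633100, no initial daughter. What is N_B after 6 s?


N_B(t) = lambda_A * N_A0 / (lambda_B - lambda_A) * [exp(-lambda_A*t) - exp(-lambda_B*t)]
exp(-0.0785*6) = 0.6243776; exp(-0.0923*6) = 0.5747616
N_B = 0.0785 * 633100 / (0.0923 - 0.0785) * (0.6243776 - 0.5747616)
N_B = 178684

178684


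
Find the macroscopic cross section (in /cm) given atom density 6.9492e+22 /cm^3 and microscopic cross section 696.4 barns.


Sigma = N * sigma_barns * 1e-24
Sigma = 6.9492e+22 * 696.4 * 1e-24
Sigma = 48.394 /cm

48.394


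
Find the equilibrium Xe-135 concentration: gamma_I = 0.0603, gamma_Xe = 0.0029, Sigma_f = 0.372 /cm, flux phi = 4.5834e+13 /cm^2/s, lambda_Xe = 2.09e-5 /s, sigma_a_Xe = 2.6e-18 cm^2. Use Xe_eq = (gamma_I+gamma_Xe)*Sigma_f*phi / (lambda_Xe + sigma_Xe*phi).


Xe_eq = (gamma_I + gamma_Xe) * Sigma_f * phi / (lambda_Xe + sigma_Xe * phi)
Numerator = (0.0603 + 0.0029) * 0.372 * 4.5834e+13 = 1.077576e+12
Denominator = 2.09e-5 + 2.6e-18 * 4.5834e+13 = 1.400684e-04
Xe_eq = 1.077576e+12 / 1.400684e-04 = 7.6932e+15 /cm^3

7.6932e+15


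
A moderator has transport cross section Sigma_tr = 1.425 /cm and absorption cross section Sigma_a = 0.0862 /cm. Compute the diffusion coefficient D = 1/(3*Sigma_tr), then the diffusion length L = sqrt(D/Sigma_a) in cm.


D = 1 / (3 * Sigma_tr) = 1 / (3 * 1.425) = 0.2339181 cm
L = sqrt(D / Sigma_a)
L = sqrt(0.2339181 / 0.0862)
L = 1.6473 cm

1.6473


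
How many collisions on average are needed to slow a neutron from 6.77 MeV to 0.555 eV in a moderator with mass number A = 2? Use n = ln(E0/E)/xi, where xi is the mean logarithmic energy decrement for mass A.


xi = 1 + (A-1)^2/(2A)*ln((A-1)/(A+1)) = 0.7253469 (for A = 2)
n = ln(E0/E) / xi
n = ln(6.77e6 / 0.555) / 0.7253469
n = ln(1.219820e+07) / 0.7253469 = 22.495

22.495


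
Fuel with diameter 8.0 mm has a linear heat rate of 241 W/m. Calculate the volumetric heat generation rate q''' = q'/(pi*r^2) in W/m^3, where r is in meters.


r = D / 2 / 1000 = 8.0 / 2 / 1000 = 0.004 m
q''' = q' / (pi * r^2)
q''' = 241 / (pi * 0.004^2)
q''' = 4.7945e+06 W/m^3

4.7945e+06


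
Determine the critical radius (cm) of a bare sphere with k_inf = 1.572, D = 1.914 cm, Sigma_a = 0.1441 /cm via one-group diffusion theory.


L^2 = D / Sigma_a = 1.914 / 0.1441 = 13.28244 cm^2
B_m^2 = (k_inf - 1) / L^2 = (1.572 - 1) / 13.28244 = 0.04306438 /cm^2
For a bare sphere: B_g = pi/R, so R_c = pi / sqrt(B_m^2)
R_c = pi / sqrt(0.04306438) = 15.139 cm

15.139


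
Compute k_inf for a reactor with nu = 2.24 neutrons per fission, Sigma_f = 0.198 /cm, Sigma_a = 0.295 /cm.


k_inf = nu * Sigma_f / Sigma_a
k_inf = 2.24 * 0.198 / 0.295
k_inf = 1.5035

1.5035


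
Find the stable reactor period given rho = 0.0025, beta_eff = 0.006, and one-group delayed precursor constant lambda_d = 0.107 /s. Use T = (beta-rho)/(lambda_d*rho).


T = (beta - rho) / (lambda_d * rho)
T = (0.006 - 0.0025) / (0.107 * 0.0025)
T = 13.084 s

13.084


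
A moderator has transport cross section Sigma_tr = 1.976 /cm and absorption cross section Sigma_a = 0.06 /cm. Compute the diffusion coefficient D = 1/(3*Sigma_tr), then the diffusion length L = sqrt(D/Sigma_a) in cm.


D = 1 / (3 * Sigma_tr) = 1 / (3 * 1.976) = 0.1686910 cm
L = sqrt(D / Sigma_a)
L = sqrt(0.1686910 / 0.06)
L = 1.6768 cm

1.6768


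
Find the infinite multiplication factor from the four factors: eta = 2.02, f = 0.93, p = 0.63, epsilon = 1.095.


k_inf = eta * f * p * epsilon
k_inf = 2.02 * 0.93 * 0.63 * 1.095
k_inf = 1.2960

1.2960


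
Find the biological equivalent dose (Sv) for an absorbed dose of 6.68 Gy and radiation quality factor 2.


H = D * Q
H = 6.68 * 2
H = 13.360 Sv

13.360


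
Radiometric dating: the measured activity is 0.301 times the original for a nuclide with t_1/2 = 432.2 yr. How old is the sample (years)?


lambda = ln(2) / t_half = ln(2) / 432.2 = 0.001603765 /yr
t = -ln(A/A0) / lambda
t = -ln(0.301) / 0.001603765
t = 748.64 yr

748.64


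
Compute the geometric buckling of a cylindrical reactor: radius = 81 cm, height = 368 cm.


B^2 = (2.405/R)^2 + (pi/H)^2
B^2 = (2.405/81)^2 + (pi/368)^2
B^2 = 9.5446e-04 /cm^2

9.5446e-04


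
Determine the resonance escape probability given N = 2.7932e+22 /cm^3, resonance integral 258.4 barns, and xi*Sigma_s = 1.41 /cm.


p = exp(-N * I * 1e-24 / (xi*Sigma_s))
p = exp(-2.7932e+22 * 258.4 * 1e-24 / 1.41)
p = 0.0059827

0.0059827


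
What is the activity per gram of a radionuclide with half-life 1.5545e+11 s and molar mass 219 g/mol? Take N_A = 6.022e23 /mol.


lambda = ln(2) / t_half = ln(2) / 1.5545e+11 = 4.458972e-12 /s
SA = lambda * N_A / M
SA = 4.458972e-12 * 6.022e23 / 219
SA = 1.2261e+10 Bq/g

1.2261e+10


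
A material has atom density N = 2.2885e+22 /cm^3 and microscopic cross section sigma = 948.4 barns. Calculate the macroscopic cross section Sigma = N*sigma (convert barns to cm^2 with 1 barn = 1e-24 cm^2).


Sigma = N * sigma_barns * 1e-24
Sigma = 2.2885e+22 * 948.4 * 1e-24
Sigma = 21.704 /cm

21.704


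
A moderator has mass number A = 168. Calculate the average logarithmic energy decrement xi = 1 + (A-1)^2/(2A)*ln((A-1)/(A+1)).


xi = 1 + (A-1)^2/(2A) * ln((A-1)/(A+1))
xi = 1 + (168-1)^2/(2*168) * ln((168-1)/(168 +1))
xi = 0.011858

0.011858


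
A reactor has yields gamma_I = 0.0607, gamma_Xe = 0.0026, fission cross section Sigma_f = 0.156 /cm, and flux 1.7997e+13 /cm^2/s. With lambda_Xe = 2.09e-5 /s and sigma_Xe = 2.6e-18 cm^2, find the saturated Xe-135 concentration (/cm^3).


Xe_eq = (gamma_I + gamma_Xe) * Sigma_f * phi / (lambda_Xe + sigma_Xe * phi)
Numerator = (0.0607 + 0.0026) * 0.156 * 1.7997e+13 = 1.777168e+11
Denominator = 2.09e-5 + 2.6e-18 * 1.7997e+13 = 6.769220e-05
Xe_eq = 1.777168e+11 / 6.769220e-05 = 2.6254e+15 /cm^3

2.6254e+15


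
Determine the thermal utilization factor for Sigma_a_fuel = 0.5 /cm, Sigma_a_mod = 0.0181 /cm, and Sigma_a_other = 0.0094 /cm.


f = Sigma_a_fuel / (Sigma_a_fuel + Sigma_a_mod + Sigma_a_other)
f = 0.5 / (0.5 + 0.0181 + 0.0094)
f = 0.94787

0.94787


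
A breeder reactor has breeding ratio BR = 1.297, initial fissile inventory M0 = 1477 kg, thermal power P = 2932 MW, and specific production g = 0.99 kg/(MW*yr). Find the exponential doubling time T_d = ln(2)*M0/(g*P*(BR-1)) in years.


Breeding gain G = BR - 1 = 1.297 - 1 = 0.297
Fissile production rate = g * P * G = 0.99 * 2932 * 0.297 = 862.09596 kg/yr
T_d = ln(2) * M0 / (g * P * G)
T_d = ln(2) * 1477 / 862.09596 = 1.1875 yr

1.1875


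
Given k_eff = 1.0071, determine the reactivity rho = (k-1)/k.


rho = (k_eff - 1) / k_eff
rho = (1.0071 - 1) / 1.0071
rho = 0.0070499

0.0070499


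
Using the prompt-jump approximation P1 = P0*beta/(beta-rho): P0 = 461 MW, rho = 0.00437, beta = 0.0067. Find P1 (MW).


P1/P0 = beta / (beta - rho)
P1/P0 = 0.0067 / (0.0067 - 0.00437) = 2.875536
P1 = 461 * 2.875536 = 1325.6 MW

1325.6


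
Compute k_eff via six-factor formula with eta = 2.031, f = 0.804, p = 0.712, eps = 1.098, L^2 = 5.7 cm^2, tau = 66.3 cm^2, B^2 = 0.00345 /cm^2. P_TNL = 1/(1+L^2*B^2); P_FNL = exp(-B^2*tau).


k_inf = eta*f*p*eps = 2.031*0.804*0.712*1.098 = 1.276581
P_TNL = 1/(1 + L^2*B^2) = 1/(1 + 5.7*0.00345) = 0.9807143
P_FNL = exp(-B^2*tau) = exp(-0.00345*66.3) = 0.7955393
k_eff = k_inf * P_TNL * P_FNL = 1.276581 * 0.9807143 * 0.7955393
k_eff = 0.99598

0.99598


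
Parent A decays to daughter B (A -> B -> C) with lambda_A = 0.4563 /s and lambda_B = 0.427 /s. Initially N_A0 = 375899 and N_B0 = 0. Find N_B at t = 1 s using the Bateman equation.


N_B(t) = lambda_A * N_A0 / (lambda_B - lambda_A) * [exp(-lambda_A*t) - exp(-lambda_B*t)]
exp(-0.4563*1) = 0.6336237; exp(-0.427*1) = 0.6524636
N_B = 0.4563 * 375899 / (0.427 - 0.4563) * (0.6336237 - 0.6524636)
N_B = 110289

110289


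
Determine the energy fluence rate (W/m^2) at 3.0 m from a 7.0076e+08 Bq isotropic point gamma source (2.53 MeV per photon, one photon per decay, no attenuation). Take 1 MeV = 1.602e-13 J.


psi = A * E * 1.602e-13 / (4*pi*r^2)
psi = 7.0076e+08 * 2.53 * 1.602e-13 / (4*pi*3.0^2)
psi = 2.5113e-06 W/m^2

2.5113e-06


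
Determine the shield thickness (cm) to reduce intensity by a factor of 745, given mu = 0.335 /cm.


x = ln(factor) / mu
x = ln(745) / 0.335
x = 19.741 cm

19.741


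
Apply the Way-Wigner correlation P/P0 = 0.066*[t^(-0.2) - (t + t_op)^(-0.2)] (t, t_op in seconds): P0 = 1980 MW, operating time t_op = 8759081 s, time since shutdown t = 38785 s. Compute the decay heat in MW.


P/P0 = 0.066 * [t^(-0.2) - (t + t_op)^(-0.2)]
P/P0 = 0.066 * [38785^(-0.2) - (38785 + 8759081)^(-0.2)]
P/P0 = 0.066 * [0.1208557 - 0.04084365] = 0.005280795
P = 1980 * 0.005280795 = 10.456 MW

10.456


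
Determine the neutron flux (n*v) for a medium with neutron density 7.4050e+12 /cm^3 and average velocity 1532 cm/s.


phi = n * v
phi = 7.4050e+12 * 1532
phi = 1.1344e+16 /cm^2/s

1.1344e+16


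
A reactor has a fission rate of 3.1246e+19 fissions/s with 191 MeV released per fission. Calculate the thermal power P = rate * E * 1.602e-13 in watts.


P = fission_rate * E_MeV * 1.602e-13
P = 3.1246e+19 * 191 * 1.602e-13
P = 9.5607e+08 W

9.5607e+08


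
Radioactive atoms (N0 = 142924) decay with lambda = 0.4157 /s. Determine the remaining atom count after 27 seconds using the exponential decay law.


N = N0 * exp(-lambda * t)
N = 142924 * exp(-0.4157 * 27)
N = 1.9082

1.9082


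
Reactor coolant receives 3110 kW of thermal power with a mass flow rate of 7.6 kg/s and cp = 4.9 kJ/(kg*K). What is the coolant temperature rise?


dT = Q / (m_dot * cp)
dT = 3110 / (7.6 * 4.9)
dT = 83.512 C

83.512


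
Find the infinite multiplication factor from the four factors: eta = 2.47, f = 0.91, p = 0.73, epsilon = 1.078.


k_inf = eta * f * p * epsilon
k_inf = 2.47 * 0.91 * 0.73 * 1.078
k_inf = 1.7688

1.7688


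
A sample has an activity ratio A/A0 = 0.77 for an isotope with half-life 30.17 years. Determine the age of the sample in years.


lambda = ln(2) / t_half = ln(2) / 30.17 = 0.02297472 /yr
t = -ln(A/A0) / lambda
t = -ln(0.77) / 0.02297472
t = 11.376 yr

11.376


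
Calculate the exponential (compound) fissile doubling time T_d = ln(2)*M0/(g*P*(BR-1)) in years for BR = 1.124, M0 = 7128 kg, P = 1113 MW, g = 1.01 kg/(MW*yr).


Breeding gain G = BR - 1 = 1.124 - 1 = 0.124
Fissile production rate = g * P * G = 1.01 * 1113 * 0.124 = 139.39212 kg/yr
T_d = ln(2) * M0 / (g * P * G)
T_d = ln(2) * 7128 / 139.39212 = 35.445 yr

35.445


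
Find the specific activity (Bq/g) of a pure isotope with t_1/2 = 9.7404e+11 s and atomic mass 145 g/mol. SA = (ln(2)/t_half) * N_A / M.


lambda = ln(2) / t_half = ln(2) / 9.7404e+11 = 7.116209e-13 /s
SA = lambda * N_A / M
SA = 7.116209e-13 * 6.022e23 / 145
SA = 2.9554e+09 Bq/g

2.9554e+09


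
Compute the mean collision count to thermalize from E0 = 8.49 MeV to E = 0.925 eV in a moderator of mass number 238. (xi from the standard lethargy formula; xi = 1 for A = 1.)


xi = 1 + (A-1)^2/(2A)*ln((A-1)/(A+1)) = 0.008379872 (for A = 238)
n = ln(E0/E) / xi
n = ln(8.49e6 / 0.925) / 0.008379872
n = ln(9.178378e+06) / 0.008379872 = 1913.2

1913.2


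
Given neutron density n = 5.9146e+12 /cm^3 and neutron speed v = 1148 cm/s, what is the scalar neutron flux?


phi = n * v
phi = 5.9146e+12 * 1148
phi = 6.7900e+15 /cm^2/s

6.7900e+15


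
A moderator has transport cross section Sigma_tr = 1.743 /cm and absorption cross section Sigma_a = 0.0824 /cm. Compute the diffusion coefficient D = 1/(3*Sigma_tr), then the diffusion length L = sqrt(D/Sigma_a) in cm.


D = 1 / (3 * Sigma_tr) = 1 / (3 * 1.743) = 0.1912412 cm
L = sqrt(D / Sigma_a)
L = sqrt(0.1912412 / 0.0824)
L = 1.5234 cm

1.5234


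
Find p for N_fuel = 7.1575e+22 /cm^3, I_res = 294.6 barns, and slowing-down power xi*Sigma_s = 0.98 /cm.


p = exp(-N * I * 1e-24 / (xi*Sigma_s))
p = exp(-7.1575e+22 * 294.6 * 1e-24 / 0.98)
p = 4.5246e-10

4.5246e-10


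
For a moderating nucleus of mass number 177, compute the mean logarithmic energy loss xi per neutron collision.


xi = 1 + (A-1)^2/(2A) * ln((A-1)/(A+1))
xi = 1 + (177-1)^2/(2*177) * ln((177-1)/(177 +1))
xi = 0.011257

0.011257


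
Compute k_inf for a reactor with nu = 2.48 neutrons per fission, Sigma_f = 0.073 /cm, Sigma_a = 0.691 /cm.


k_inf = nu * Sigma_f / Sigma_a
k_inf = 2.48 * 0.073 / 0.691
k_inf = 0.26200

0.26200


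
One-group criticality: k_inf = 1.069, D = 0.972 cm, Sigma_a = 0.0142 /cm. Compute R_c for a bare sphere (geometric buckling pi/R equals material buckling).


L^2 = D / Sigma_a = 0.972 / 0.0142 = 68.45070 cm^2
B_m^2 = (k_inf - 1) / L^2 = (1.069 - 1) / 68.45070 = 0.001008025 /cm^2
For a bare sphere: B_g = pi/R, so R_c = pi / sqrt(B_m^2)
R_c = pi / sqrt(0.001008025) = 98.950 cm

98.950


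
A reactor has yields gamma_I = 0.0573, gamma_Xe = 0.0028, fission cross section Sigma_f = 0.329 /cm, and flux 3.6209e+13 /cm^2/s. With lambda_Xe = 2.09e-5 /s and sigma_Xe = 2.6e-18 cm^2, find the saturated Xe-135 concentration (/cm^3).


Xe_eq = (gamma_I + gamma_Xe) * Sigma_f * phi / (lambda_Xe + sigma_Xe * phi)
Numerator = (0.0573 + 0.0028) * 0.329 * 3.6209e+13 = 7.159569e+11
Denominator = 2.09e-5 + 2.6e-18 * 3.6209e+13 = 1.150434e-04
Xe_eq = 7.159569e+11 / 1.150434e-04 = 6.2234e+15 /cm^3

6.2234e+15


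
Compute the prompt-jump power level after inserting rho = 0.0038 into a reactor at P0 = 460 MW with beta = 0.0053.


P1/P0 = beta / (beta - rho)
P1/P0 = 0.0053 / (0.0053 - 0.0038) = 3.533333
P1 = 460 * 3.533333 = 1625.3 MW

1625.3


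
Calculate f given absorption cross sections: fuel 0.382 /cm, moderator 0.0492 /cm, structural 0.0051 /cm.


f = Sigma_a_fuel / (Sigma_a_fuel + Sigma_a_mod + Sigma_a_other)
f = 0.382 / (0.382 + 0.0492 + 0.0051)
f = 0.87554

0.87554


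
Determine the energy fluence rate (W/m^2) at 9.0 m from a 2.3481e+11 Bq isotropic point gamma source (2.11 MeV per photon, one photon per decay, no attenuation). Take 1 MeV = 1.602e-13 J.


psi = A * E * 1.602e-13 / (4*pi*r^2)
psi = 2.3481e+11 * 2.11 * 1.602e-13 / (4*pi*9.0^2)
psi = 7.7977e-05 W/m^2

7.7977e-05


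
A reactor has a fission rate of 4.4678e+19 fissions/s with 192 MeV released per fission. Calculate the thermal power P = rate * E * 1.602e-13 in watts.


P = fission_rate * E_MeV * 1.602e-13
P = 4.4678e+19 * 192 * 1.602e-13
P = 1.3742e+09 W

1.3742e+09


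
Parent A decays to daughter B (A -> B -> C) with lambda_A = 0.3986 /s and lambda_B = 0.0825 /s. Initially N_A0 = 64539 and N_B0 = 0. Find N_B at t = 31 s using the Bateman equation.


N_B(t) = lambda_A * N_A0 / (lambda_B - lambda_A) * [exp(-lambda_A*t) - exp(-lambda_B*t)]
exp(-0.3986*31) = 4.301271e-06; exp(-0.0825*31) = 0.07749824
N_B = 0.3986 * 64539 / (0.0825 - 0.3986) * (4.301271e-06 - 0.07749824)
N_B = 6306.7

6306.7


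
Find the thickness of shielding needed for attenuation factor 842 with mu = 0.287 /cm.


x = ln(factor) / mu
x = ln(842) / 0.287
x = 23.470 cm

23.470


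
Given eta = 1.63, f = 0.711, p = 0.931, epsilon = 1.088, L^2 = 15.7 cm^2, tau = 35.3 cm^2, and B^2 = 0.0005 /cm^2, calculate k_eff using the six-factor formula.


k_inf = eta*f*p*eps = 1.63*0.711*0.931*1.088 = 1.173913
P_TNL = 1/(1 + L^2*B^2) = 1/(1 + 15.7*0.0005) = 0.9922111
P_FNL = exp(-B^2*tau) = exp(-0.0005*35.3) = 0.9825048
k_eff = k_inf * P_TNL * P_FNL = 1.173913 * 0.9922111 * 0.9825048
k_eff = 1.1444

1.1444


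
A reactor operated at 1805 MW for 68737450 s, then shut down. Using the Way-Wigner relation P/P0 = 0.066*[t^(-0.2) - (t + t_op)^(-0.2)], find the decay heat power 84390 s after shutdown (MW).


P/P0 = 0.066 * [t^(-0.2) - (t + t_op)^(-0.2)]
P/P0 = 0.066 * [84390^(-0.2) - (84390 + 68737450)^(-0.2)]
P/P0 = 0.066 * [0.1034527 - 0.02706791] = 0.005041396
P = 1805 * 0.005041396 = 9.0997 MW

9.0997


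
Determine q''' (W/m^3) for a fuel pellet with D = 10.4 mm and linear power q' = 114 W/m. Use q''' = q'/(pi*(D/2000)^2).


r = D / 2 / 1000 = 10.4 / 2 / 1000 = 0.0052 m
q''' = q' / (pi * r^2)
q''' = 114 / (pi * 0.0052^2)
q''' = 1.3420e+06 W/m^3

1.3420e+06


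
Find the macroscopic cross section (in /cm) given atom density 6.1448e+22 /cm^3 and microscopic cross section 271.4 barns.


Sigma = N * sigma_barns * 1e-24
Sigma = 6.1448e+22 * 271.4 * 1e-24
Sigma = 16.677 /cm

16.677


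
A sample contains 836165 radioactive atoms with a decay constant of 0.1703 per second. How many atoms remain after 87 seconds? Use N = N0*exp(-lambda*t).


N = N0 * exp(-lambda * t)
N = 836165 * exp(-0.1703 * 87)
N = 0.30743

0.30743


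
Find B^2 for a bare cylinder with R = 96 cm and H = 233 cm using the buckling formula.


B^2 = (2.405/R)^2 + (pi/H)^2
B^2 = (2.405/96)^2 + (pi/233)^2
B^2 = 8.0940e-04 /cm^2

8.0940e-04


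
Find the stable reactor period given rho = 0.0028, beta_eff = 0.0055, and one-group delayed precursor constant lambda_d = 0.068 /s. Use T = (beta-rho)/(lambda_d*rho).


T = (beta - rho) / (lambda_d * rho)
T = (0.0055 - 0.0028) / (0.068 * 0.0028)
T = 14.181 s

14.181


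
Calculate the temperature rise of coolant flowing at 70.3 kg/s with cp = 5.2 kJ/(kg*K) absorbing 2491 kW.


dT = Q / (m_dot * cp)
dT = 2491 / (70.3 * 5.2)
dT = 6.8142 C

6.8142


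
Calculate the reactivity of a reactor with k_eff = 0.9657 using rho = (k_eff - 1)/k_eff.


rho = (k_eff - 1) / k_eff
rho = (0.9657 - 1) / 0.9657
rho = -0.035518

-0.035518


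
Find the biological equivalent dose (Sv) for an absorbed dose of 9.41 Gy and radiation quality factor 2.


H = D * Q
H = 9.41 * 2
H = 18.820 Sv

18.820


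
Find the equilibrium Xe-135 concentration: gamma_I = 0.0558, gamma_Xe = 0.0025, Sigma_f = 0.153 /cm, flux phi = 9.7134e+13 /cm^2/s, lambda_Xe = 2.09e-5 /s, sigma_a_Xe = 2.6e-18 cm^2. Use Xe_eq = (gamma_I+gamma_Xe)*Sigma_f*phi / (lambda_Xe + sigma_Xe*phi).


Xe_eq = (gamma_I + gamma_Xe) * Sigma_f * phi / (lambda_Xe + sigma_Xe * phi)
Numerator = (0.0558 + 0.0025) * 0.153 * 9.7134e+13 = 8.664256e+11
Denominator = 2.09e-5 + 2.6e-18 * 9.7134e+13 = 2.734484e-04
Xe_eq = 8.664256e+11 / 2.734484e-04 = 3.1685e+15 /cm^3

3.1685e+15
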